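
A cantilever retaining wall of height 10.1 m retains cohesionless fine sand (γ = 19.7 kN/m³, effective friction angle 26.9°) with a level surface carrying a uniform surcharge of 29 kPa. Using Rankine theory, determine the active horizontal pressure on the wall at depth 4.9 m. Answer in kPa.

47.3 kPa

K_a = (1 − sin φ)/(1 + sin φ) = 0.3770.
σ_v = γz + q = 19.7 × 4.9 + 29 = 125.5 kPa.
σ_h = K_a σ_v = 0.3770 × 125.5 = 47.32 kPa.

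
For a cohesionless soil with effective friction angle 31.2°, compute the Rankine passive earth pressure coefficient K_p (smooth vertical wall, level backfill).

K_p = (1 + sin φ)/(1 − sin φ) = tan²(45° + 31.2°/2) = 3.150.

3.15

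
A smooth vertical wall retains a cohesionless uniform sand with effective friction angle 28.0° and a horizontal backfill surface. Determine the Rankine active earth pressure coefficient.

0.361

K_a = (1 − sin φ)/(1 + sin φ) = (1 − sin 28.0°)/(1 + sin 28.0°) = 0.3610.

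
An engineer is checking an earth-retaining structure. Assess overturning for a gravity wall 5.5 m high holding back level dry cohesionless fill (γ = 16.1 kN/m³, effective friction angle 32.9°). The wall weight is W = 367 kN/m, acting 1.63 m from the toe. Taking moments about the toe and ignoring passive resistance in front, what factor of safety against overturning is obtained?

K_a = tan²(45° − 32.9°/2) = 0.2960.
P_a = ½K_aγH² = 0.5×0.2960×16.1×5.5² = 72.09 kN/m, acting at H/3 = 1.833 m above the base.
Overturning moment M_o = P_a × H/3 = 72.09 × 1.833 = 132.2.
Resisting moment M_r = W × 1.63 = 367 × 1.63 = 598.2.
FS_overturning = M_r/M_o = 598.2/132.2 = 4.526.

4.53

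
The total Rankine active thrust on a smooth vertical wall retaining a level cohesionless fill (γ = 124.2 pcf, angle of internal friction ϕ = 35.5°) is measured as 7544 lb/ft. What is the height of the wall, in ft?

21.4 ft

K_a = 0.2653. P_a = ½ K_a γ H² ⇒ H = √(2P_a/(K_a γ)).
H = √(2×7544/(0.2653×124.2)) = 21.40 ft.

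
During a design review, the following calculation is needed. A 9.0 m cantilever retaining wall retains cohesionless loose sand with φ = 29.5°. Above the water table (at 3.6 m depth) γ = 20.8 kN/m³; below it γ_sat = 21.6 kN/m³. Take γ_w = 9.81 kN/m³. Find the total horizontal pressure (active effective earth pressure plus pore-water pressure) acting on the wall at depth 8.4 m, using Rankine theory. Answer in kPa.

K_a = (1 − sin φ)/(1 + sin φ) = 0.3401.
γ' = 21.6 − 9.81 = 11.79 kN/m³.
Effective vertical stress at 8.4 m: σ'_v = 20.8×3.6 + 11.79×4.80 = 131.5 kPa.
σ'_h = K_a σ'_v = 0.3401 × 131.5 = 44.71 kPa; u = γ_w × 4.80 = 47.09 kPa.
Total σ_h = 44.71 + 47.09 = 91.80 kPa.

91.8 kPa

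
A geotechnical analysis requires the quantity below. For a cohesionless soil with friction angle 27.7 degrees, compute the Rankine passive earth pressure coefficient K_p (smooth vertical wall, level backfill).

2.74

K_p = (1 + sin φ)/(1 − sin φ) = tan²(45° + 27.7°/2) = 2.737.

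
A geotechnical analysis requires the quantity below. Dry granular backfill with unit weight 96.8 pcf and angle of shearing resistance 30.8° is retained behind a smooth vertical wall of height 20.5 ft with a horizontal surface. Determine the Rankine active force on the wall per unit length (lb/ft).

6560 lb/ft

K_a = tan²(45° − φ/2) = 0.3227.
P_a = ½ K_a γ H² = 0.5 × 0.3227 × 96.8 × 20.5² = 6564 lb/ft.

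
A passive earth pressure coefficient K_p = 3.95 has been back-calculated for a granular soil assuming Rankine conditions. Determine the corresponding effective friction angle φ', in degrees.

K_p = (1+sin φ)/(1−sin φ) ⇒ sin φ = (K_p − 1)/(K_p + 1) = 0.5960.
φ = arcsin(0.5960) = 36.58°.

36.6°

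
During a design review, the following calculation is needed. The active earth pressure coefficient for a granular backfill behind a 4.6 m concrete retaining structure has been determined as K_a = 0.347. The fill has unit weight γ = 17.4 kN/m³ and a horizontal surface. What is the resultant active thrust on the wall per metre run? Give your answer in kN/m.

63.9 kN/m

P = ½ K_a γ H² = 0.5 × 0.347 × 17.4 × 4.6² = 63.88 kN/m.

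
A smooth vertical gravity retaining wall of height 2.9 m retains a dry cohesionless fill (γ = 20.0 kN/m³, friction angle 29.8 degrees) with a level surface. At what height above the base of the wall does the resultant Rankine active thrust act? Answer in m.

K_a = 0.3360.
The pressure distribution is triangular, so the resultant acts at H/3 above the base = 2.9/3 = 0.9667 m.

0.967 m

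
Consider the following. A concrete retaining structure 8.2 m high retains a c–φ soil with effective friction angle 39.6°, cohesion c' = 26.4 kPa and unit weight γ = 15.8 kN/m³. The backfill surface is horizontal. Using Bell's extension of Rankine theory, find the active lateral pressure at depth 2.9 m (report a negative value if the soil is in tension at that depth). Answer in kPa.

K_a = (1 − sin φ)/(1 + sin φ) = 0.2214.
σ_a = K_a γ z − 2c√K_a = 0.2214×15.8×2.9 − 2×26.4×0.4706 = -14.70 kPa.

-14.7 kPa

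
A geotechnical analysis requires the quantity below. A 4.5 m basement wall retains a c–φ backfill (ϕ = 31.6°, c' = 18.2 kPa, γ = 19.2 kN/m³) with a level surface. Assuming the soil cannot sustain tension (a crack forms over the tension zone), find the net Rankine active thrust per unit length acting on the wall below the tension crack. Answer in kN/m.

K_a = 0.3123; √K_a = 0.5589.
Tension-crack depth z_c = 2c/(γ√K_a) = 2×18.2/(19.2×0.5589) = 3.392 m.
σ_a at base = K_a γ H − 2c√K_a = 0.3123×19.2×4.5 − 2×18.2×0.5589 = 6.644 kPa.
P_a = ½ × 6.644 × (H − z_c) = 0.5×6.644×1.108 = 3.680 kN/m.

3.68 kN/m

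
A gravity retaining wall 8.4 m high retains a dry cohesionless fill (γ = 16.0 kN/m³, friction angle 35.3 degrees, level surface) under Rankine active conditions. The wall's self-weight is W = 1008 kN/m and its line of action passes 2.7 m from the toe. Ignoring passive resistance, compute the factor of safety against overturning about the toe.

6.44

K_a = tan²(45° − 35.3°/2) = 0.2675.
P_a = ½K_aγH² = 0.5×0.2675×16.0×8.4² = 151.0 kN/m, acting at H/3 = 2.800 m above the base.
Overturning moment M_o = P_a × H/3 = 151.0 × 2.800 = 422.9.
Resisting moment M_r = W × 2.7 = 1008 × 2.7 = 2722.
FS_overturning = M_r/M_o = 2722/422.9 = 6.436.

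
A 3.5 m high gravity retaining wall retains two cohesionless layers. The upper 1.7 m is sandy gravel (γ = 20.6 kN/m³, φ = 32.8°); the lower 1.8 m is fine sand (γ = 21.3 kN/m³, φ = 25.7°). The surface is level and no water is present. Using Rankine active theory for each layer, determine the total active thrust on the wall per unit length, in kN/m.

K_a1 = tan²(45°−32.8°/2) = 0.2973; K_a2 = tan²(45°−25.7°/2) = 0.3950.
Layer 1: σ at base = K_a1 γ₁ h₁ = 10.41 kPa; P₁ = ½×10.41×1.7 = 8.849.
Layer 2: σ_v at top = γ₁h₁ = 35.02; σ_h top = K_a2×35.02 = 13.83; σ_h base = K_a2×(35.02+21.3×1.8) = 28.98.
P₂ = ½(13.83+28.98)×1.8 = 38.53. Total P_a = 8.849+38.53 = 47.38 kN/m.

47.4 kN/m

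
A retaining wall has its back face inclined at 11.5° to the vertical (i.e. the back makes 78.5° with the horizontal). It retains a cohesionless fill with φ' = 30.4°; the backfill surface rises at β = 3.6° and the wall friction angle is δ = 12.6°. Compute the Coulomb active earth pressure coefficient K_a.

0.407

K_a = sin²(α+φ) / [sin²α · sin(α−δ) · (1 + √{sin(φ+δ)sin(φ−β) / (sin(α−δ)sin(α+β))})²].
With α = 78.5°, φ = 30.4°, δ = 12.6°, β = 3.6°: K_a = 0.4074.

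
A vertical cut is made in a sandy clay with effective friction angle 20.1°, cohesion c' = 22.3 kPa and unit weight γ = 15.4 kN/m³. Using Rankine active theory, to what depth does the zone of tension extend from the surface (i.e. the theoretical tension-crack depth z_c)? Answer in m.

4.14 m

K_a = tan²(45° − 20.1°/2) = 0.4885; √K_a = 0.6989.
The active pressure is zero where K_a γ z = 2c√K_a, so z_c = 2c/(γ√K_a) = 2×22.3/(15.4×0.6989) = 4.144 m.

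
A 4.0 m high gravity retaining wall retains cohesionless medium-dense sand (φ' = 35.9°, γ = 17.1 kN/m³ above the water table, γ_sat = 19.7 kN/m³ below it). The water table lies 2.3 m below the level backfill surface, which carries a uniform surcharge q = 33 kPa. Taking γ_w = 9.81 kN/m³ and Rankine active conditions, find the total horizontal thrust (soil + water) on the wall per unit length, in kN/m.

81.5 kN/m

K_a = tan²(45° − φ/2) = 0.2607.
γ' = 19.7 − 9.81 = 9.890 kN/m³. h₂ = H − d_w = 1.7 m.
σ'_h: at surface K_a·q = 8.604; at WT K_a(q+γd_w) = 18.86; at base K_a(q+γd_w+γ'h₂) = 23.24 kPa.
P₁ = ½(8.604+18.86)×2.3 = 31.58; P₂ = ½(18.86+23.24)×1.7 = 35.79; P_w = ½γ_w h₂² = 14.18.
Total = 31.58+35.79+14.18 = 81.55 kN/m.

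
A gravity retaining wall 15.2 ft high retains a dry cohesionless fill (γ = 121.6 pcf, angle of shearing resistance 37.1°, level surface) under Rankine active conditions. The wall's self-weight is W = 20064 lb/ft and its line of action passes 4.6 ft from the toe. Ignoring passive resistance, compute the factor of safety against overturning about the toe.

5.24

K_a = tan²(45° − 37.1°/2) = 0.2475.
P_a = ½K_aγH² = 0.5×0.2475×121.6×15.2² = 3477 lb/ft, acting at H/3 = 5.067 ft above the base.
Overturning moment M_o = P_a × H/3 = 3477 × 5.067 = 17620.
Resisting moment M_r = W × 4.6 = 20064 × 4.6 = 92290.
FS_overturning = M_r/M_o = 92290/17620 = 5.239.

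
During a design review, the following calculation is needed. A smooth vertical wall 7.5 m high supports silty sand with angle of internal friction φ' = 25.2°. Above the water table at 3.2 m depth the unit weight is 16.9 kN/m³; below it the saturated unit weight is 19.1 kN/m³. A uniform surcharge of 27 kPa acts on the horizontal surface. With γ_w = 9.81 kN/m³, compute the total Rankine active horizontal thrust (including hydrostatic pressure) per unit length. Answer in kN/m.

K_a = tan²(45° − φ/2) = 0.4027.
γ' = 19.1 − 9.81 = 9.290 kN/m³. h₂ = H − d_w = 4.3 m.
σ'_h: at surface K_a·q = 10.87; at WT K_a(q+γd_w) = 32.65; at base K_a(q+γd_w+γ'h₂) = 48.74 kPa.
P₁ = ½(10.87+32.65)×3.2 = 69.65; P₂ = ½(32.65+48.74)×4.3 = 175.0; P_w = ½γ_w h₂² = 90.69.
Total = 69.65+175.0+90.69 = 335.3 kN/m.

335 kN/m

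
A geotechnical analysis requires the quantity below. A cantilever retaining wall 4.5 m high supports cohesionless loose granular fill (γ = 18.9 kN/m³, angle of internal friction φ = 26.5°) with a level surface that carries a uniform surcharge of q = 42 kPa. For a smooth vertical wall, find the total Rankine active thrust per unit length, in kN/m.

K_a = tan²(45° − φ/2) = 0.3829.
Soil triangle: ½ K_a γ H² = 0.5×0.3829×18.9×4.5² = 73.28 kN/m.
Surcharge rectangle: K_a q H = 0.3829×42×4.5 = 72.38 kN/m.
Total = 73.28 + 72.38 = 145.7 kN/m.

146 kN/m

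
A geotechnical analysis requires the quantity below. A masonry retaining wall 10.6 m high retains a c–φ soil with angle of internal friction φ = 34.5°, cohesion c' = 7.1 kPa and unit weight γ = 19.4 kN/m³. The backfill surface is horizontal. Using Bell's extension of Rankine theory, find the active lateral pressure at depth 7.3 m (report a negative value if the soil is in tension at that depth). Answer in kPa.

31.7 kPa

K_a = (1 − sin φ)/(1 + sin φ) = 0.2768.
σ_a = K_a γ z − 2c√K_a = 0.2768×19.4×7.3 − 2×7.1×0.5261 = 31.73 kPa.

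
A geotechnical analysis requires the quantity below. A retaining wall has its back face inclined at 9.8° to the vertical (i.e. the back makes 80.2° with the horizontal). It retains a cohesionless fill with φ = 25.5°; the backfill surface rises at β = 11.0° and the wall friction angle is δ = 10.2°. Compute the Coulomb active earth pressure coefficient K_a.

K_a = sin²(α+φ) / [sin²α · sin(α−δ) · (1 + √{sin(φ+δ)sin(φ−β) / (sin(α−δ)sin(α+β))})²].
With α = 80.2°, φ = 25.5°, δ = 10.2°, β = 11.0°: K_a = 0.5224.

0.522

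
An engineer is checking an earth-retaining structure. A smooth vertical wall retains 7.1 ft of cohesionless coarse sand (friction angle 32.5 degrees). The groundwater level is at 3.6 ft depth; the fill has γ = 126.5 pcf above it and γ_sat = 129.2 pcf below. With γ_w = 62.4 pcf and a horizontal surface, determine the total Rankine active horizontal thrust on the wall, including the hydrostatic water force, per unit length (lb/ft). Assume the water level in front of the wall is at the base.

K_a = tan²(45° − φ/2) = 0.3010.
γ' = 129.2 − 62.4 = 66.80 pcf. Depth below WT = 3.5 ft.
σ'_h at WT = K_a γ d_w = 137.1 psf; at base = 137.1 + K_a γ' × 3.5 = 207.4 psf.
P₁ (0–3.6 ft) = ½×137.1×3.6 = 246.7. P₂ (3.6–7.1 ft) = ½(137.1+207.4)×3.5 = 602.9.
P_w = ½ γ_w h₂² = 0.5×62.4×3.5² = 382.2. Total = 246.7+602.9+382.2 = 1232 lb/ft.

1230 lb/ft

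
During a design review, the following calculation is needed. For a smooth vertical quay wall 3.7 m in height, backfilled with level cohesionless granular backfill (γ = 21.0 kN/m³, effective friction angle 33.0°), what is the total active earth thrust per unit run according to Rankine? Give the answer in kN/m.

42.4 kN/m

K_a = tan²(45° − φ/2) = 0.2948.
P_a = ½ K_a γ H² = 0.5 × 0.2948 × 21.0 × 3.7² = 42.38 kN/m.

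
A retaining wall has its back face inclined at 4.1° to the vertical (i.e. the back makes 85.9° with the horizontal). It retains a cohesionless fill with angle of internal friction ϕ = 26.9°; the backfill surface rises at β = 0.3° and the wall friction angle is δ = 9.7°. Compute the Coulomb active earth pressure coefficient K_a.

K_a = sin²(α+φ) / [sin²α · sin(α−δ) · (1 + √{sin(φ+δ)sin(φ−β) / (sin(α−δ)sin(α+β))})²].
With α = 85.9°, φ = 26.9°, δ = 9.7°, β = 0.3°: K_a = 0.3783.

0.378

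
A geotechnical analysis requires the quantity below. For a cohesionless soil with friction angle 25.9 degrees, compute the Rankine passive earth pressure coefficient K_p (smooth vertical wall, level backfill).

K_p = (1 + sin φ)/(1 − sin φ) = tan²(45° + 25.9°/2) = 2.551.

2.55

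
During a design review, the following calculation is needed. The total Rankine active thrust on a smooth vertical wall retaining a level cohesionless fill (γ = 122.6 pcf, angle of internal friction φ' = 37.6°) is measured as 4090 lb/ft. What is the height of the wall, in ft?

16.6 ft

K_a = 0.2421. P_a = ½ K_a γ H² ⇒ H = √(2P_a/(K_a γ)).
H = √(2×4090/(0.2421×122.6)) = 16.60 ft.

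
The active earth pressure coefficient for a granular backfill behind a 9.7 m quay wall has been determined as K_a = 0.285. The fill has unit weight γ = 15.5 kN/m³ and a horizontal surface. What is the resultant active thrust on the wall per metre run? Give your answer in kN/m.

P = ½ K_a γ H² = 0.5 × 0.285 × 15.5 × 9.7² = 207.8 kN/m.

208 kN/m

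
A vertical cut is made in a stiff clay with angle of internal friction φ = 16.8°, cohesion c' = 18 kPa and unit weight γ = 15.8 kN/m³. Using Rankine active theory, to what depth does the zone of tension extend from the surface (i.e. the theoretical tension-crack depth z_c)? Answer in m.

K_a = tan²(45° − 16.8°/2) = 0.5516; √K_a = 0.7427.
The active pressure is zero where K_a γ z = 2c√K_a, so z_c = 2c/(γ√K_a) = 2×18/(15.8×0.7427) = 3.068 m.

3.07 m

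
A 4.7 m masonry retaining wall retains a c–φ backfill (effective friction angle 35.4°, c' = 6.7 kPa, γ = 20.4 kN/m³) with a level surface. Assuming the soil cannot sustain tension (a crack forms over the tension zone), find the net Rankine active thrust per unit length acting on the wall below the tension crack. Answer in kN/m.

K_a = 0.2664; √K_a = 0.5161.
Tension-crack depth z_c = 2c/(γ√K_a) = 2×6.7/(20.4×0.5161) = 1.273 m.
σ_a at base = K_a γ H − 2c√K_a = 0.2664×20.4×4.7 − 2×6.7×0.5161 = 18.63 kPa.
P_a = ½ × 18.63 × (H − z_c) = 0.5×18.63×3.427 = 31.92 kN/m.

31.9 kN/m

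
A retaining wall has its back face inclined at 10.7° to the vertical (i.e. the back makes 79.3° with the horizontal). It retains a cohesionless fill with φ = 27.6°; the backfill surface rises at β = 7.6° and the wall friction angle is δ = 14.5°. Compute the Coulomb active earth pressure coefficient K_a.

0.463

K_a = sin²(α+φ) / [sin²α · sin(α−δ) · (1 + √{sin(φ+δ)sin(φ−β) / (sin(α−δ)sin(α+β))})²].
With α = 79.3°, φ = 27.6°, δ = 14.5°, β = 7.6°: K_a = 0.4634.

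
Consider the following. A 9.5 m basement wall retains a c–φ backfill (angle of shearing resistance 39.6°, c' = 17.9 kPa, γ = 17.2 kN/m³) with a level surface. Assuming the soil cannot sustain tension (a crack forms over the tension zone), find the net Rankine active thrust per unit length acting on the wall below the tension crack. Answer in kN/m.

49.1 kN/m

K_a = 0.2214; √K_a = 0.4706.
Tension-crack depth z_c = 2c/(γ√K_a) = 2×17.9/(17.2×0.4706) = 4.423 m.
σ_a at base = K_a γ H − 2c√K_a = 0.2214×17.2×9.5 − 2×17.9×0.4706 = 19.34 kPa.
P_a = ½ × 19.34 × (H − z_c) = 0.5×19.34×5.077 = 49.08 kN/m.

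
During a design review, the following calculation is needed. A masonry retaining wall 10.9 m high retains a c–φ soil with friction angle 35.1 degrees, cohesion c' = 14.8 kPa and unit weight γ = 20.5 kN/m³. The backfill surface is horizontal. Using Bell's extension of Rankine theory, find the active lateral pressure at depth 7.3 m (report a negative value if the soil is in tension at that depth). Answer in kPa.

K_a = (1 − sin φ)/(1 + sin φ) = 0.2698.
σ_a = K_a γ z − 2c√K_a = 0.2698×20.5×7.3 − 2×14.8×0.5195 = 25.01 kPa.

25.0 kPa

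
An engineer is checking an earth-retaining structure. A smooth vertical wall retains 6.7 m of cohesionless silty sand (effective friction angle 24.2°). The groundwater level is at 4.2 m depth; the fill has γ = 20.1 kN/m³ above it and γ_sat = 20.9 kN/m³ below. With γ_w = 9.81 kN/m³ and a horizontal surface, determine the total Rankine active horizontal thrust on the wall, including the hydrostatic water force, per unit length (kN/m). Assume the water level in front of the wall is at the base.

208 kN/m

K_a = tan²(45° − φ/2) = 0.4185.
γ' = 20.9 − 9.81 = 11.09 kN/m³. Depth below WT = 2.5 m.
σ'_h at WT = K_a γ d_w = 35.33 kPa; at base = 35.33 + K_a γ' × 2.5 = 46.93 kPa.
P₁ (0–4.2 m) = ½×35.33×4.2 = 74.20. P₂ (4.2–6.7 m) = ½(35.33+46.93)×2.5 = 102.8.
P_w = ½ γ_w h₂² = 0.5×9.81×2.5² = 30.66. Total = 74.20+102.8+30.66 = 207.7 kN/m.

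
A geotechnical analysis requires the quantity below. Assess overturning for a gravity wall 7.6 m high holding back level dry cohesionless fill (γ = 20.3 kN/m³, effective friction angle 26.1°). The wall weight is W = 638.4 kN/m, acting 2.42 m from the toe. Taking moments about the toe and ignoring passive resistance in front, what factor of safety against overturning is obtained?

K_a = tan²(45° − 26.1°/2) = 0.3889.
P_a = ½K_aγH² = 0.5×0.3889×20.3×7.6² = 228.0 kN/m, acting at H/3 = 2.533 m above the base.
Overturning moment M_o = P_a × H/3 = 228.0 × 2.533 = 577.7.
Resisting moment M_r = W × 2.42 = 638.4 × 2.42 = 1545.
FS_overturning = M_r/M_o = 1545/577.7 = 2.674.

2.67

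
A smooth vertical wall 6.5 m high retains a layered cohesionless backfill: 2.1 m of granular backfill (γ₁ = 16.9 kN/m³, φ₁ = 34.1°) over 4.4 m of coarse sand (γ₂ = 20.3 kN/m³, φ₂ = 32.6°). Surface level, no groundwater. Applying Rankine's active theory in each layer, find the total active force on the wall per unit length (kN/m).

116 kN/m

K_a1 = tan²(45°−34.1°/2) = 0.2815; K_a2 = tan²(45°−32.6°/2) = 0.2997.
Layer 1: σ at base = K_a1 γ₁ h₁ = 9.991 kPa; P₁ = ½×9.991×2.1 = 10.49.
Layer 2: σ_v at top = γ₁h₁ = 35.49; σ_h top = K_a2×35.49 = 10.64; σ_h base = K_a2×(35.49+20.3×4.4) = 37.41.
P₂ = ½(10.64+37.41)×4.4 = 105.7. Total P_a = 10.49+105.7 = 116.2 kN/m.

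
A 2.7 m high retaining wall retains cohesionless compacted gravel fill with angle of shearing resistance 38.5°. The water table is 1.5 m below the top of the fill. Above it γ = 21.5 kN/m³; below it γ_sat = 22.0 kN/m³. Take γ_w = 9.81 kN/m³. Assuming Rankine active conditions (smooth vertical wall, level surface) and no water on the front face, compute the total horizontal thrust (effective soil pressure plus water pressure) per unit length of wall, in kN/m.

K_a = tan²(45° − φ/2) = 0.2327.
γ' = 22.0 − 9.81 = 12.19 kN/m³. Depth below WT = 1.2 m.
σ'_h at WT = K_a γ d_w = 7.503 kPa; at base = 7.503 + K_a γ' × 1.2 = 10.91 kPa.
P₁ (0–1.5 m) = ½×7.503×1.5 = 5.627. P₂ (1.5–2.7 m) = ½(7.503+10.91)×1.2 = 11.05.
P_w = ½ γ_w h₂² = 0.5×9.81×1.2² = 7.063. Total = 5.627+11.05+7.063 = 23.74 kN/m.

23.7 kN/m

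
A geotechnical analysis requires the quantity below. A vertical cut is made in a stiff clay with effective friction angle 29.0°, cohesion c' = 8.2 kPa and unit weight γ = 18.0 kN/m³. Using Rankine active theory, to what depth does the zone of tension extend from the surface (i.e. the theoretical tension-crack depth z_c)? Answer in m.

K_a = tan²(45° − 29.0°/2) = 0.3470; √K_a = 0.5890.
The active pressure is zero where K_a γ z = 2c√K_a, so z_c = 2c/(γ√K_a) = 2×8.2/(18.0×0.5890) = 1.547 m.

1.55 m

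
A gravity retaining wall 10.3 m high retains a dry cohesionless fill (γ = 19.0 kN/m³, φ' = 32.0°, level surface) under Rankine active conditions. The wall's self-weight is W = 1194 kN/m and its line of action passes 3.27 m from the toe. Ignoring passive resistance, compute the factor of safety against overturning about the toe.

K_a = tan²(45° − 32.0°/2) = 0.3073.
P_a = ½K_aγH² = 0.5×0.3073×19.0×10.3² = 309.7 kN/m, acting at H/3 = 3.433 m above the base.
Overturning moment M_o = P_a × H/3 = 309.7 × 3.433 = 1063.
Resisting moment M_r = W × 3.27 = 1194 × 3.27 = 3904.
FS_overturning = M_r/M_o = 3904/1063 = 3.672.

3.67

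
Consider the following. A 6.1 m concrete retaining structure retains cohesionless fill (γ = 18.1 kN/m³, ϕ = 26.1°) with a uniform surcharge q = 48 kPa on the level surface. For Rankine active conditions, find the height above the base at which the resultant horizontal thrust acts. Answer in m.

2.51 m

K_a = 0.3889.
Triangular part P₁ = ½K_aγH² = 131.0 at H/3 = 2.033 m; rectangular part P₂ = K_a q H = 113.9 at H/2 = 3.050 m.
ȳ = (P₁·2.033 + P₂·3.050)/(P₁+P₂) = 2.506 m.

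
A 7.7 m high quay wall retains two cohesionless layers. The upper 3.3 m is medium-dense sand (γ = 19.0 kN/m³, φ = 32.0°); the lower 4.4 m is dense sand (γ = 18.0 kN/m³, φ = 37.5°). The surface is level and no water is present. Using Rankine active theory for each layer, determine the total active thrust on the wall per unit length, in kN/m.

K_a1 = tan²(45°−32.0°/2) = 0.3073; K_a2 = tan²(45°−37.5°/2) = 0.2432.
Layer 1: σ at base = K_a1 γ₁ h₁ = 19.27 kPa; P₁ = ½×19.27×3.3 = 31.79.
Layer 2: σ_v at top = γ₁h₁ = 62.70; σ_h top = K_a2×62.70 = 15.25; σ_h base = K_a2×(62.70+18.0×4.4) = 34.51.
P₂ = ½(15.25+34.51)×4.4 = 109.5. Total P_a = 31.79+109.5 = 141.3 kN/m.

141 kN/m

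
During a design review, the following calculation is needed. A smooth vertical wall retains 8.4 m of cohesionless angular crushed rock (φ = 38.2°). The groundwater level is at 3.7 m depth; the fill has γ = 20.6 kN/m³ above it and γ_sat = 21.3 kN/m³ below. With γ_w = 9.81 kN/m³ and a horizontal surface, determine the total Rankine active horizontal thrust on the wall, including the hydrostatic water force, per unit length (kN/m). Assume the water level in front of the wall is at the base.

256 kN/m

K_a = tan²(45° − φ/2) = 0.2358.
γ' = 21.3 − 9.81 = 11.49 kN/m³. Depth below WT = 4.7 m.
σ'_h at WT = K_a γ d_w = 17.97 kPa; at base = 17.97 + K_a γ' × 4.7 = 30.70 kPa.
P₁ (0–3.7 m) = ½×17.97×3.7 = 33.25. P₂ (3.7–8.4 m) = ½(17.97+30.70)×4.7 = 114.4.
P_w = ½ γ_w h₂² = 0.5×9.81×4.7² = 108.4. Total = 33.25+114.4+108.4 = 256.0 kN/m.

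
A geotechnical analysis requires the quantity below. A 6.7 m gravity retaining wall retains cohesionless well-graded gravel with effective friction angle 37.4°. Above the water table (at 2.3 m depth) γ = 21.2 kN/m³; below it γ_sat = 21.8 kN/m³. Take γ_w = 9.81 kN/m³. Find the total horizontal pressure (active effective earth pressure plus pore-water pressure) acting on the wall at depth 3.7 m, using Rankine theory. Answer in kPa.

K_a = (1 − sin φ)/(1 + sin φ) = 0.2443.
γ' = 21.8 − 9.81 = 11.99 kN/m³.
Effective vertical stress at 3.7 m: σ'_v = 21.2×2.3 + 11.99×1.40 = 65.55 kPa.
σ'_h = K_a σ'_v = 0.2443 × 65.55 = 16.01 kPa; u = γ_w × 1.40 = 13.73 kPa.
Total σ_h = 16.01 + 13.73 = 29.74 kPa.

29.7 kPa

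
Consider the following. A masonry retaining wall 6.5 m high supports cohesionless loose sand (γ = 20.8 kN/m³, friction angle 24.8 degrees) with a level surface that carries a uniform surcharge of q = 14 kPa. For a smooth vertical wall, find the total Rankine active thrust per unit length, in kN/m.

217 kN/m

K_a = tan²(45° − φ/2) = 0.4090.
Soil triangle: ½ K_a γ H² = 0.5×0.4090×20.8×6.5² = 179.7 kN/m.
Surcharge rectangle: K_a q H = 0.4090×14×6.5 = 37.22 kN/m.
Total = 179.7 + 37.22 = 216.9 kN/m.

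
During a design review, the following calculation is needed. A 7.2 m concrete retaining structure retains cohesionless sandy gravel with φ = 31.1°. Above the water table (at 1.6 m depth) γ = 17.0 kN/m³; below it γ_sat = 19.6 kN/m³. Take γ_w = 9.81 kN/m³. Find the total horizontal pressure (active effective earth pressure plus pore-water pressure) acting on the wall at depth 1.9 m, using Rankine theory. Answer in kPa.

K_a = (1 − sin φ)/(1 + sin φ) = 0.3188.
γ' = 19.6 − 9.81 = 9.790 kN/m³.
Effective vertical stress at 1.9 m: σ'_v = 17.0×1.6 + 9.790×0.300 = 30.14 kPa.
σ'_h = K_a σ'_v = 0.3188 × 30.14 = 9.608 kPa; u = γ_w × 0.300 = 2.943 kPa.
Total σ_h = 9.608 + 2.943 = 12.55 kPa.

12.6 kPa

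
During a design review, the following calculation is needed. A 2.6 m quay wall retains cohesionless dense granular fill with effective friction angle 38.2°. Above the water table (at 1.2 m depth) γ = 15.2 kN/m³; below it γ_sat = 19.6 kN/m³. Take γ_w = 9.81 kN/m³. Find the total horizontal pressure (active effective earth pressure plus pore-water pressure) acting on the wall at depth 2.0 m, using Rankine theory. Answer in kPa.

14.0 kPa

K_a = (1 − sin φ)/(1 + sin φ) = 0.2358.
γ' = 19.6 − 9.81 = 9.790 kN/m³.
Effective vertical stress at 2.0 m: σ'_v = 15.2×1.2 + 9.790×0.800 = 26.07 kPa.
σ'_h = K_a σ'_v = 0.2358 × 26.07 = 6.147 kPa; u = γ_w × 0.800 = 7.848 kPa.
Total σ_h = 6.147 + 7.848 = 14.00 kPa.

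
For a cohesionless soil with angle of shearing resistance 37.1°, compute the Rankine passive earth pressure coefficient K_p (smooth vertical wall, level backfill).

K_p = (1 + sin φ)/(1 − sin φ) = tan²(45° + 37.1°/2) = 4.040.

4.04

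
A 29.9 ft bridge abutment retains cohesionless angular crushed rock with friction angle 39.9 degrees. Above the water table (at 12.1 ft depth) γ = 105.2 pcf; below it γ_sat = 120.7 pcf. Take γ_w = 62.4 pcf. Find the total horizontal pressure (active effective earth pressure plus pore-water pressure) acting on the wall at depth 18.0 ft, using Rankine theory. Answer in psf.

721 psf

K_a = (1 − sin φ)/(1 + sin φ) = 0.2184.
γ' = 120.7 − 62.4 = 58.30 pcf.
Effective vertical stress at 18.0 ft: σ'_v = 105.2×12.1 + 58.30×5.90 = 1617 psf.
σ'_h = K_a σ'_v = 0.2184 × 1617 = 353.2 psf; u = γ_w × 5.90 = 368.2 psf.
Total σ_h = 353.2 + 368.2 = 721.3 psf.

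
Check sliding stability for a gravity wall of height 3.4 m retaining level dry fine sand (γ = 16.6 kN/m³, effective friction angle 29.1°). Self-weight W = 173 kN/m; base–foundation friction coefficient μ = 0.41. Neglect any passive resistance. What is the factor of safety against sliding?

2.14

K_a = tan²(45° − 29.1°/2) = 0.3456.
P_a = ½K_aγH² = 0.5×0.3456×16.6×3.4² = 33.16 kN/m, acting at H/3 = 1.133 m above the base.
FS_sliding = μW / P_a = 0.41×173 / 33.16 = 2.139.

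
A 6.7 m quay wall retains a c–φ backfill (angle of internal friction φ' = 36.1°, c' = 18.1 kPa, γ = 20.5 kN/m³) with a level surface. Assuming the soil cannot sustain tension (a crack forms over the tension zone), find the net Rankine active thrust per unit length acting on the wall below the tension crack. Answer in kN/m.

27.6 kN/m

K_a = 0.2585; √K_a = 0.5084.
Tension-crack depth z_c = 2c/(γ√K_a) = 2×18.1/(20.5×0.5084) = 3.473 m.
σ_a at base = K_a γ H − 2c√K_a = 0.2585×20.5×6.7 − 2×18.1×0.5084 = 17.10 kPa.
P_a = ½ × 17.10 × (H − z_c) = 0.5×17.10×3.227 = 27.59 kN/m.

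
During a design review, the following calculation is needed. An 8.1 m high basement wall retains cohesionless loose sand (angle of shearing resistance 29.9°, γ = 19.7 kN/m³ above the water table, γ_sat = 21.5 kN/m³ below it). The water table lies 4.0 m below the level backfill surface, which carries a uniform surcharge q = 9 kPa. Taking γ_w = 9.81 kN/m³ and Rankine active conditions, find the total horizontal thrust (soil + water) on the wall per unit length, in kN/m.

K_a = tan²(45° − φ/2) = 0.3347.
γ' = 21.5 − 9.81 = 11.69 kN/m³. h₂ = H − d_w = 4.1 m.
σ'_h: at surface K_a·q = 3.012; at WT K_a(q+γd_w) = 29.38; at base K_a(q+γd_w+γ'h₂) = 45.43 kPa.
P₁ = ½(3.012+29.38)×4.0 = 64.79; P₂ = ½(29.38+45.43)×4.1 = 153.4; P_w = ½γ_w h₂² = 82.45.
Total = 64.79+153.4+82.45 = 300.6 kN/m.

301 kN/m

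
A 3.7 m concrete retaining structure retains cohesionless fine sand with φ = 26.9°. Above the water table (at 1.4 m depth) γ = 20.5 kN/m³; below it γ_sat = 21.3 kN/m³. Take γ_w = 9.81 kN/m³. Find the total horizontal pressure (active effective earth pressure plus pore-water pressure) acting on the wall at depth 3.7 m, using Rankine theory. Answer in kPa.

K_a = (1 − sin φ)/(1 + sin φ) = 0.3770.
γ' = 21.3 − 9.81 = 11.49 kN/m³.
Effective vertical stress at 3.7 m: σ'_v = 20.5×1.4 + 11.49×2.30 = 55.13 kPa.
σ'_h = K_a σ'_v = 0.3770 × 55.13 = 20.78 kPa; u = γ_w × 2.30 = 22.56 kPa.
Total σ_h = 20.78 + 22.56 = 43.35 kPa.

43.3 kPa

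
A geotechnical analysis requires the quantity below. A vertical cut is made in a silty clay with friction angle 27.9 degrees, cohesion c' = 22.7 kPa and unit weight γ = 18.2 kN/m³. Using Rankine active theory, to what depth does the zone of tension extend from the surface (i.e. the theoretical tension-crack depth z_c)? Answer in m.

4.14 m

K_a = tan²(45° − 27.9°/2) = 0.3625; √K_a = 0.6020.
The active pressure is zero where K_a γ z = 2c√K_a, so z_c = 2c/(γ√K_a) = 2×22.7/(18.2×0.6020) = 4.143 m.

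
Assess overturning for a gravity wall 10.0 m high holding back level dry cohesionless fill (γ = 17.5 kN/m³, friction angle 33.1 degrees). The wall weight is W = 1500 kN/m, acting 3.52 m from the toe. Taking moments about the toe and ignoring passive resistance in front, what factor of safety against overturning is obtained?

K_a = tan²(45° − 33.1°/2) = 0.2936.
P_a = ½K_aγH² = 0.5×0.2936×17.5×10.0² = 256.9 kN/m, acting at H/3 = 3.333 m above the base.
Overturning moment M_o = P_a × H/3 = 256.9 × 3.333 = 856.3.
Resisting moment M_r = W × 3.52 = 1500 × 3.52 = 5280.
FS_overturning = M_r/M_o = 5280/856.3 = 6.166.

6.17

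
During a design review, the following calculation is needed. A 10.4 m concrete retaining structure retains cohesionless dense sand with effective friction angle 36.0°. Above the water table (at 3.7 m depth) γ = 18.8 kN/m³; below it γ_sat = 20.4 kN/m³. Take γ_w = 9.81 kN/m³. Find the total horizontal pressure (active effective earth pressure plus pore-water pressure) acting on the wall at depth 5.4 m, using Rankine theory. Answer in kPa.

39.4 kPa

K_a = (1 − sin φ)/(1 + sin φ) = 0.2596.
γ' = 20.4 − 9.81 = 10.59 kN/m³.
Effective vertical stress at 5.4 m: σ'_v = 18.8×3.7 + 10.59×1.70 = 87.56 kPa.
σ'_h = K_a σ'_v = 0.2596 × 87.56 = 22.73 kPa; u = γ_w × 1.70 = 16.68 kPa.
Total σ_h = 22.73 + 16.68 = 39.41 kPa.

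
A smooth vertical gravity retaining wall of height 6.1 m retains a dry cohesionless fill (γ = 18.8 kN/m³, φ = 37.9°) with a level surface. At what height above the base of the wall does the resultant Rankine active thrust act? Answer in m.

2.03 m

K_a = 0.2389.
The pressure distribution is triangular, so the resultant acts at H/3 above the base = 6.1/3 = 2.033 m.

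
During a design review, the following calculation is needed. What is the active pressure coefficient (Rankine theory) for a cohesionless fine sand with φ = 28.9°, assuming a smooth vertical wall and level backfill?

0.348

K_a = (1 − sin φ)/(1 + sin φ) = (1 − sin 28.9°)/(1 + sin 28.9°) = 0.3484.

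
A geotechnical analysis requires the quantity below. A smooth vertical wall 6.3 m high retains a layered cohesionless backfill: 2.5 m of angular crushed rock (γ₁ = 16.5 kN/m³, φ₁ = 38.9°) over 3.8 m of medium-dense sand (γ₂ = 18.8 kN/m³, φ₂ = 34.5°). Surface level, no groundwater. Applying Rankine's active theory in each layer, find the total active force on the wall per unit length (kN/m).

92.7 kN/m

K_a1 = tan²(45°−38.9°/2) = 0.2285; K_a2 = tan²(45°−34.5°/2) = 0.2768.
Layer 1: σ at base = K_a1 γ₁ h₁ = 9.427 kPa; P₁ = ½×9.427×2.5 = 11.78.
Layer 2: σ_v at top = γ₁h₁ = 41.25; σ_h top = K_a2×41.25 = 11.42; σ_h base = K_a2×(41.25+18.8×3.8) = 31.19.
P₂ = ½(11.42+31.19)×3.8 = 80.96. Total P_a = 11.78+80.96 = 92.75 kN/m.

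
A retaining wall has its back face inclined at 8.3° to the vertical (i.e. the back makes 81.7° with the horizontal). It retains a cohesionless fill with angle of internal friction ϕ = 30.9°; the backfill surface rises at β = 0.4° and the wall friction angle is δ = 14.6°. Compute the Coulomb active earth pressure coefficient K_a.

0.356

K_a = sin²(α+φ) / [sin²α · sin(α−δ) · (1 + √{sin(φ+δ)sin(φ−β) / (sin(α−δ)sin(α+β))})²].
With α = 81.7°, φ = 30.9°, δ = 14.6°, β = 0.4°: K_a = 0.3557.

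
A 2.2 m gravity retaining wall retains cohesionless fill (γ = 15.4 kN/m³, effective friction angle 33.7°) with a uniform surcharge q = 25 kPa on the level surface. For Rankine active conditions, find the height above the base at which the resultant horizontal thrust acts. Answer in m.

0.952 m

K_a = 0.2863.
Triangular part P₁ = ½K_aγH² = 10.67 at H/3 = 0.7333 m; rectangular part P₂ = K_a q H = 15.75 at H/2 = 1.100 m.
ȳ = (P₁·0.7333 + P₂·1.100)/(P₁+P₂) = 0.9519 m.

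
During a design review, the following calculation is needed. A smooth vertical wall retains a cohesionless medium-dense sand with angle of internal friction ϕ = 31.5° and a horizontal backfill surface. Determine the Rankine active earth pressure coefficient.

0.314

K_a = (1 − sin φ)/(1 + sin φ) = (1 − sin 31.5°)/(1 + sin 31.5°) = 0.3136.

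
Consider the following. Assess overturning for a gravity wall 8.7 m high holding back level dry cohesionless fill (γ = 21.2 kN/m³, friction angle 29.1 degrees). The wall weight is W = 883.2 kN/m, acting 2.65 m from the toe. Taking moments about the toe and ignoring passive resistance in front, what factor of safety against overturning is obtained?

K_a = tan²(45° − 29.1°/2) = 0.3456.
P_a = ½K_aγH² = 0.5×0.3456×21.2×8.7² = 277.3 kN/m, acting at H/3 = 2.900 m above the base.
Overturning moment M_o = P_a × H/3 = 277.3 × 2.900 = 804.1.
Resisting moment M_r = W × 2.65 = 883.2 × 2.65 = 2340.
FS_overturning = M_r/M_o = 2340/804.1 = 2.911.

2.91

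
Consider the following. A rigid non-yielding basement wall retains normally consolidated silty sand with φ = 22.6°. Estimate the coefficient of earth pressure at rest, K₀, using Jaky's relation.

K₀ = 1 − sin φ' = 1 − sin 22.6° = 0.6157.

0.616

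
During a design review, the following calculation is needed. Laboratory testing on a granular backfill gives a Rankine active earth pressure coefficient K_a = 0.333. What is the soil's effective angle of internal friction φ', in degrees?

K_a = tan²(45° − φ/2) ⇒ 45° − φ/2 = arctan(√0.333) = 29.99°.
φ = 2(45° − 29.99°) = 30.02°.

30.0°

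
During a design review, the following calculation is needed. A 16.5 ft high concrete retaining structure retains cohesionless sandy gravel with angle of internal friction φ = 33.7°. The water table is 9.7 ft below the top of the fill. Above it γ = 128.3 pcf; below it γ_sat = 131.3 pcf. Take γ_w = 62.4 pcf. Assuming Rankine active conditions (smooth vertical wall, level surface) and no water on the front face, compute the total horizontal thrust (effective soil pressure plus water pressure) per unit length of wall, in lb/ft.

K_a = tan²(45° − φ/2) = 0.2863.
γ' = 131.3 − 62.4 = 68.90 pcf. Depth below WT = 6.8 ft.
σ'_h at WT = K_a γ d_w = 356.3 psf; at base = 356.3 + K_a γ' × 6.8 = 490.4 psf.
P₁ (0–9.7 ft) = ½×356.3×9.7 = 1728. P₂ (9.7–16.5 ft) = ½(356.3+490.4)×6.8 = 2879.
P_w = ½ γ_w h₂² = 0.5×62.4×6.8² = 1443. Total = 1728+2879+1443 = 6050 lb/ft.

6050 lb/ft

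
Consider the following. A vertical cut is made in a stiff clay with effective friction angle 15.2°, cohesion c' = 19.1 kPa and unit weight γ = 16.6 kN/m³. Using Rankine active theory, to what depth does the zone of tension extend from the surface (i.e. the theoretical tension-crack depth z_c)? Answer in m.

K_a = tan²(45° − 15.2°/2) = 0.5845; √K_a = 0.7646.
The active pressure is zero where K_a γ z = 2c√K_a, so z_c = 2c/(γ√K_a) = 2×19.1/(16.6×0.7646) = 3.010 m.

3.01 m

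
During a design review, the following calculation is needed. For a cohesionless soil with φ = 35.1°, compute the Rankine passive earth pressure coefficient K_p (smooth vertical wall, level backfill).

3.71

K_p = (1 + sin φ)/(1 − sin φ) = tan²(45° + 35.1°/2) = 3.706.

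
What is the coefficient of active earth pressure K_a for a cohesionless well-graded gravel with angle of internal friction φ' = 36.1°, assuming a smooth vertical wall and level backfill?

K_a = tan²(45° − φ/2) = tan²(26.95°) = 0.2585.

0.258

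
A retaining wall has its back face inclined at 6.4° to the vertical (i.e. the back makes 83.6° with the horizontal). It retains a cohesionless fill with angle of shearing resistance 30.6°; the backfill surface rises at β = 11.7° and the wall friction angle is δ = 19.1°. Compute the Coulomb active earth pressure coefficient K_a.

K_a = sin²(α+φ) / [sin²α · sin(α−δ) · (1 + √{sin(φ+δ)sin(φ−β) / (sin(α−δ)sin(α+β))})²].
With α = 83.6°, φ = 30.6°, δ = 19.1°, β = 11.7°: K_a = 0.4017.

0.402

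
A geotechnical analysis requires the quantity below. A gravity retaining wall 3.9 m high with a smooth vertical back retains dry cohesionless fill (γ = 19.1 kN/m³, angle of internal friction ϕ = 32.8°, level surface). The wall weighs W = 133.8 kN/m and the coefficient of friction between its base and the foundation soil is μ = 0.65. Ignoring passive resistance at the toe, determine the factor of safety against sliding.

K_a = tan²(45° − 32.8°/2) = 0.2973.
P_a = ½K_aγH² = 0.5×0.2973×19.1×3.9² = 43.18 kN/m, acting at H/3 = 1.300 m above the base.
FS_sliding = μW / P_a = 0.65×133.8 / 43.18 = 2.014.

2.01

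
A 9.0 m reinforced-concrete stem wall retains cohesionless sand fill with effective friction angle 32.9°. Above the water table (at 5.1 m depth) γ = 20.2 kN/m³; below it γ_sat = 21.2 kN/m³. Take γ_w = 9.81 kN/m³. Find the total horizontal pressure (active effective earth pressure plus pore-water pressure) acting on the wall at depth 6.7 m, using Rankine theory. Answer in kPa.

51.6 kPa

K_a = (1 − sin φ)/(1 + sin φ) = 0.2960.
γ' = 21.2 − 9.81 = 11.39 kN/m³.
Effective vertical stress at 6.7 m: σ'_v = 20.2×5.1 + 11.39×1.60 = 121.2 kPa.
σ'_h = K_a σ'_v = 0.2960 × 121.2 = 35.89 kPa; u = γ_w × 1.60 = 15.70 kPa.
Total σ_h = 35.89 + 15.70 = 51.59 kPa.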